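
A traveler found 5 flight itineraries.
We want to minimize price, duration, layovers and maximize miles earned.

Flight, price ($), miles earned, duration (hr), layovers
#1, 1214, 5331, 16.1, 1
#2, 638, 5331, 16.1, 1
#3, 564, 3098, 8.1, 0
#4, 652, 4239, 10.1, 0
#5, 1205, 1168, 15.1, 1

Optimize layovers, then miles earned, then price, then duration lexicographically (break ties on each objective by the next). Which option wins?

First minimize layovers: best is 0, kept {#3, #4}.
Then maximize miles earned: best is 4239, kept {#4}.

#4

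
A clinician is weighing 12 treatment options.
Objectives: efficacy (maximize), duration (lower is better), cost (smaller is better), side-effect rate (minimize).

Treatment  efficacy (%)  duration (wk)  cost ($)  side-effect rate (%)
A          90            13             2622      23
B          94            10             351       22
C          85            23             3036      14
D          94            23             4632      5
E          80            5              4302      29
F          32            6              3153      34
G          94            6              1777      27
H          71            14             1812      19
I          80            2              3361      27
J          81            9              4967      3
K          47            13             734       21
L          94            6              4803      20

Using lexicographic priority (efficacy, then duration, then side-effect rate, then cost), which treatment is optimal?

L

First maximize efficacy: best is 94, kept {B, D, G, L}.
Then minimize duration: best is 6, kept {G, L}.
Then minimize side-effect rate: best is 20, kept {L}.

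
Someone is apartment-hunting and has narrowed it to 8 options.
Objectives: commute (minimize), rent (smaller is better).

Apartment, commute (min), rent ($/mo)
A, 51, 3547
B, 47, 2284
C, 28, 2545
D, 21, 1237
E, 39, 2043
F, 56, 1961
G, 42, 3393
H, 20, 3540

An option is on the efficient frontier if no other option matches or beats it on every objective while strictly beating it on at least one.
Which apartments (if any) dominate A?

B: commute 47≤51, rent 2284≤3547 — dominates A.
C: commute 28≤51, rent 2545≤3547 — dominates A.
D: commute 21≤51, rent 1237≤3547 — dominates A.
E: commute 39≤51, rent 2043≤3547 — dominates A.
G: commute 42≤51, rent 3393≤3547 — dominates A.
H: commute 20≤51, rent 3540≤3547 — dominates A.
Others (F) are each worse than A on at least one objective.

B, C, D, E, G, H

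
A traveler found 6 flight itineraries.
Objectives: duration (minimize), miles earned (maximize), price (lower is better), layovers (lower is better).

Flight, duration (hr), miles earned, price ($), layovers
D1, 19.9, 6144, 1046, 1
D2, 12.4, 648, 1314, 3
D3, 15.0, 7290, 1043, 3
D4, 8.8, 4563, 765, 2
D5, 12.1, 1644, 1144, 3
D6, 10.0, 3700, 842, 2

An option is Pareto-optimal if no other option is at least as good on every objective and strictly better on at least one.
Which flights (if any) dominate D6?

D4

D4: duration 8.8≤10.0, miles earned 4563≥3700, price 765≤842, layovers 2≤2 — dominates D6.
Others (D1, D2, D3, D5) are each worse than D6 on at least one objective.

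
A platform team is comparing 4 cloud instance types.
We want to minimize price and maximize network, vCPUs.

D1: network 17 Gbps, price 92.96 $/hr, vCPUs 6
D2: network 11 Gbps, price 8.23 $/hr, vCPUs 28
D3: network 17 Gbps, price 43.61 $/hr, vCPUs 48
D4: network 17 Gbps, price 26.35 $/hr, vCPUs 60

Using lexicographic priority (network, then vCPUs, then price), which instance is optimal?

D4

First maximize network: best is 17, kept {D1, D3, D4}.
Then maximize vCPUs: best is 60, kept {D4}.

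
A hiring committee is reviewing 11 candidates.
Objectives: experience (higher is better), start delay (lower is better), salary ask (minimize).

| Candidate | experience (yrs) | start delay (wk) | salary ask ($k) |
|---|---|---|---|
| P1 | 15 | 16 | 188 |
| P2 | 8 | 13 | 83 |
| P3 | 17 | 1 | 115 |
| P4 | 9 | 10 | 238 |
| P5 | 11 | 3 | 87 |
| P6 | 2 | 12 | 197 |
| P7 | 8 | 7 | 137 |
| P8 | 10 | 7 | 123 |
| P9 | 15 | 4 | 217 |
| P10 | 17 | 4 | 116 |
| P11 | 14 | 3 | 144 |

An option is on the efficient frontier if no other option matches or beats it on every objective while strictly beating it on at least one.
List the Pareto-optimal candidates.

P1: dominated by P3 (experience 17≥15, start delay 1≤16, salary ask 115≤188).
P2: not dominated (best salary ask).
P3: not dominated (best start delay).
P4: dominated by P3 (experience 17≥9, start delay 1≤10, salary ask 115≤238).
P5: not dominated.
P6: dominated by P3 (experience 17≥2, start delay 1≤12, salary ask 115≤197).
P7: dominated by P3 (experience 17≥8, start delay 1≤7, salary ask 115≤137).
P8: dominated by P3 (experience 17≥10, start delay 1≤7, salary ask 115≤123).
P9: dominated by P3 (experience 17≥15, start delay 1≤4, salary ask 115≤217).
P10: dominated by P3 (experience 17≥17, start delay 1≤4, salary ask 115≤116).
P11: dominated by P3 (experience 17≥14, start delay 1≤3, salary ask 115≤144).

P2, P3, P5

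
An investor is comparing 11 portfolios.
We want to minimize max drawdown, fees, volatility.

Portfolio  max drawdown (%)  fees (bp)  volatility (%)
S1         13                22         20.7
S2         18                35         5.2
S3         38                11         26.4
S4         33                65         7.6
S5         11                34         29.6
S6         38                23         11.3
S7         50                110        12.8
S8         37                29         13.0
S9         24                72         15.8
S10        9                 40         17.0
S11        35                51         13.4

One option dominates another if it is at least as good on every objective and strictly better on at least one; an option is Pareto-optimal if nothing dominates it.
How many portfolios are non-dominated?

S1: not dominated.
S2: not dominated (best volatility).
S3: not dominated (best fees).
S4: dominated by S2 (max drawdown 18≤33, fees 35≤65, volatility 5.2≤7.6).
S5: not dominated.
S6: not dominated.
S7: dominated by S2 (max drawdown 18≤50, fees 35≤110, volatility 5.2≤12.8).
S8: not dominated.
S9: dominated by S2 (max drawdown 18≤24, fees 35≤72, volatility 5.2≤15.8).
S10: not dominated (best max drawdown).
S11: dominated by S2 (max drawdown 18≤35, fees 35≤51, volatility 5.2≤13.4).
Pareto-optimal: S1, S2, S3, S5, S6, S8, S10 → 7.

7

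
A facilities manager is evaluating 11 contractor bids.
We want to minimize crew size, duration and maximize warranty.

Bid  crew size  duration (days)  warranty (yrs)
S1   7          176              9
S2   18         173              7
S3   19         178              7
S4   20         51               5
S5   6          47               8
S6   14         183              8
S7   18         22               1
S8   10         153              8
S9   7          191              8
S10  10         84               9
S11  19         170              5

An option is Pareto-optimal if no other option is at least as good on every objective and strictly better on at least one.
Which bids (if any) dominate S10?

none

S1: worse on duration (176 vs 84).
S2: worse on crew size (18 vs 10).
S3: worse on crew size (19 vs 10).
S4: worse on crew size (20 vs 10).
S5: worse on warranty (8 vs 9).
S6: worse on crew size (14 vs 10).
S7: worse on crew size (18 vs 10).
S8: worse on duration (153 vs 84).
S9: worse on duration (191 vs 84).
S11: worse on crew size (19 vs 10).
No option dominates S10.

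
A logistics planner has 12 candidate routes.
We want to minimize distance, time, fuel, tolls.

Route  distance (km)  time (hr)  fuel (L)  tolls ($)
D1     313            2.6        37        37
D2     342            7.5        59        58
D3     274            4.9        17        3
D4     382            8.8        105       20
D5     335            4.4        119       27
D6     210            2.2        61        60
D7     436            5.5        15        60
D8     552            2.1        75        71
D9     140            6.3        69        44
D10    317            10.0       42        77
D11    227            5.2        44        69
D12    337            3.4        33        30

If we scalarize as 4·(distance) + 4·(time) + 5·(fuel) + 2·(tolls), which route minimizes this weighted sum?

D1: 4·313 + 4·2.6 + 5·37 + 2·37 = 1521.4
D2: 4·342 + 4·7.5 + 5·59 + 2·58 = 1809.0
D3: 4·274 + 4·4.9 + 5·17 + 2·3 = 1206.6
D4: 4·382 + 4·8.8 + 5·105 + 2·20 = 2128.2
D5: 4·335 + 4·4.4 + 5·119 + 2·27 = 2006.6
D6: 4·210 + 4·2.2 + 5·61 + 2·60 = 1273.8
D7: 4·436 + 4·5.5 + 5·15 + 2·60 = 1961.0
D8: 4·552 + 4·2.1 + 5·75 + 2·71 = 2733.4
D9: 4·140 + 4·6.3 + 5·69 + 2·44 = 1018.2
D10: 4·317 + 4·10.0 + 5·42 + 2·77 = 1672.0
D11: 4·227 + 4·5.2 + 5·44 + 2·69 = 1286.8
D12: 4·337 + 4·3.4 + 5·33 + 2·30 = 1586.6
Lowest: D9 at 1018.2.

D9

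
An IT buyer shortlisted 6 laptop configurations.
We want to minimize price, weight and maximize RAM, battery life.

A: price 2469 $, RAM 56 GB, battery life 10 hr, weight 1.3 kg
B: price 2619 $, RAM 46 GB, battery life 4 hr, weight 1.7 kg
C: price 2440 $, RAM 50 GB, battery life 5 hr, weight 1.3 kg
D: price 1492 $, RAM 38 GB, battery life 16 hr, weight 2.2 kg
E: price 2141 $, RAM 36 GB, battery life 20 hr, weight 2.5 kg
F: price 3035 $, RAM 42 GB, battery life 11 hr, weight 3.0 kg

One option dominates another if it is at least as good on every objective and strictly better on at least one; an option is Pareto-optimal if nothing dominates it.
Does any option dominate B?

Yes

A vs B: price 2469≤2619, RAM 56≥46, battery life 10≥4, weight 1.3≤1.7 — A is at least as good on every objective and strictly better on at least one, so A dominates B.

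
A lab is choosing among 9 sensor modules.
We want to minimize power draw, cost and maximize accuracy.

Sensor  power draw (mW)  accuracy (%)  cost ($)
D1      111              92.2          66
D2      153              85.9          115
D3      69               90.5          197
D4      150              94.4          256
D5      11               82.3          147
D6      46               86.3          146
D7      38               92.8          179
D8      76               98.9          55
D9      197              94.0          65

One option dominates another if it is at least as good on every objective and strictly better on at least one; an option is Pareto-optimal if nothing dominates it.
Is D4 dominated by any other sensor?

Yes

D8 vs D4: power draw 76≤150, accuracy 98.9≥94.4, cost 55≤256 — D8 is at least as good on every objective and strictly better on at least one, so D8 dominates D4.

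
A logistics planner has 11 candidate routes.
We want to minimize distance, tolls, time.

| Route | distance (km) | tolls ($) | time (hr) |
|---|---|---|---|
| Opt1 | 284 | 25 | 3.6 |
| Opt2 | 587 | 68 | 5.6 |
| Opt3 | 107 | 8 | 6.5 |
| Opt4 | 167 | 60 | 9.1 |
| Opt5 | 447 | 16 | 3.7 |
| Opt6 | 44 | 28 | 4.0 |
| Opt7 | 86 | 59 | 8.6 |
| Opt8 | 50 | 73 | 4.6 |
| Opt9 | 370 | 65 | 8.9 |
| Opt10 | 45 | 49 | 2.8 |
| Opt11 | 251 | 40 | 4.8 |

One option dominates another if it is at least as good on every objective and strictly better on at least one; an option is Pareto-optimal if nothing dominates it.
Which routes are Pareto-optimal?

Opt1: not dominated.
Opt2: dominated by Opt1 (distance 284≤587, tolls 25≤68, time 3.6≤5.6).
Opt3: not dominated (best tolls).
Opt4: dominated by Opt3 (distance 107≤167, tolls 8≤60, time 6.5≤9.1).
Opt5: not dominated.
Opt6: not dominated (best distance).
Opt7: dominated by Opt6 (distance 44≤86, tolls 28≤59, time 4.0≤8.6).
Opt8: dominated by Opt6 (distance 44≤50, tolls 28≤73, time 4.0≤4.6).
Opt9: dominated by Opt1 (distance 284≤370, tolls 25≤65, time 3.6≤8.9).
Opt10: not dominated (best time).
Opt11: dominated by Opt6 (distance 44≤251, tolls 28≤40, time 4.0≤4.8).

Opt1, Opt3, Opt5, Opt6, Opt10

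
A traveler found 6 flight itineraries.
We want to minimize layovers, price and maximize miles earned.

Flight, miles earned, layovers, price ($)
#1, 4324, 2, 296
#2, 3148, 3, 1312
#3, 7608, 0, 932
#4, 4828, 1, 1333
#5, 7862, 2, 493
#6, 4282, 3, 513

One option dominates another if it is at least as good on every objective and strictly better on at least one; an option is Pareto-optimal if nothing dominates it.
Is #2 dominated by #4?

#4 vs #2: #4 is worse on price (1333 vs 1312), so it does not dominate #2.

No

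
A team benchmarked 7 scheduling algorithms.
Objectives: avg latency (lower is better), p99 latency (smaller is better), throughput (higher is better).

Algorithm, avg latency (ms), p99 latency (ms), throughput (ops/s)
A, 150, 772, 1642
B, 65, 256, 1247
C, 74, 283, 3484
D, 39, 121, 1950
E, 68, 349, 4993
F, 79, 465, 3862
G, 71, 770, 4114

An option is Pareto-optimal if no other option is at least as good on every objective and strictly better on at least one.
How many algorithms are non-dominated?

3

A: dominated by C (avg latency 74≤150, p99 latency 283≤772, throughput 3484≥1642).
B: dominated by D (avg latency 39≤65, p99 latency 121≤256, throughput 1950≥1247).
C: not dominated.
D: not dominated (best avg latency).
E: not dominated (best throughput).
F: dominated by E (avg latency 68≤79, p99 latency 349≤465, throughput 4993≥3862).
G: dominated by E (avg latency 68≤71, p99 latency 349≤770, throughput 4993≥4114).
Pareto-optimal: C, D, E → 3.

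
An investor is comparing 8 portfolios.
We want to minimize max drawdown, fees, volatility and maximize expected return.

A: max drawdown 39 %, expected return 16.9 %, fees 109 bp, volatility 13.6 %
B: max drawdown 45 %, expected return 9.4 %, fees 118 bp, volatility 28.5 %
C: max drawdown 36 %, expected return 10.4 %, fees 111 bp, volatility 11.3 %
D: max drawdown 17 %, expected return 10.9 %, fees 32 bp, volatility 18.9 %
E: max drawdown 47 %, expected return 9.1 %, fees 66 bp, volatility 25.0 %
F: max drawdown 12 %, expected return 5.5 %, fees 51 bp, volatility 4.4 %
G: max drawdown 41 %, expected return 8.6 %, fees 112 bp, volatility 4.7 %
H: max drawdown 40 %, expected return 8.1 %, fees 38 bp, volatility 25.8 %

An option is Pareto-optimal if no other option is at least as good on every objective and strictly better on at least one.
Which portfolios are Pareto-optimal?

A: not dominated (best expected return).
B: dominated by A (max drawdown 39≤45, expected return 16.9≥9.4, fees 109≤118, volatility 13.6≤28.5).
C: not dominated.
D: not dominated (best fees).
E: dominated by D (max drawdown 17≤47, expected return 10.9≥9.1, fees 32≤66, volatility 18.9≤25.0).
F: not dominated (best max drawdown).
G: not dominated.
H: dominated by D (max drawdown 17≤40, expected return 10.9≥8.1, fees 32≤38, volatility 18.9≤25.8).

A, C, D, F, G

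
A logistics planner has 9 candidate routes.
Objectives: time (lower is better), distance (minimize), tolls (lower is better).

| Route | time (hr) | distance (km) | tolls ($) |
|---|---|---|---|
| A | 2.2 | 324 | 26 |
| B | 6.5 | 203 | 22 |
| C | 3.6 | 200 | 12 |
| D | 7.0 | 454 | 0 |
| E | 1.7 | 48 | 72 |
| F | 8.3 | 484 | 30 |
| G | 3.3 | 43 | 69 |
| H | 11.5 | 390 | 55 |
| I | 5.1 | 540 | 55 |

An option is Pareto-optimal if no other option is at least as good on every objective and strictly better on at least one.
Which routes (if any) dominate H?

A, B, C

A: time 2.2≤11.5, distance 324≤390, tolls 26≤55 — dominates H.
B: time 6.5≤11.5, distance 203≤390, tolls 22≤55 — dominates H.
C: time 3.6≤11.5, distance 200≤390, tolls 12≤55 — dominates H.
Others (D, E, F, G, I) are each worse than H on at least one objective.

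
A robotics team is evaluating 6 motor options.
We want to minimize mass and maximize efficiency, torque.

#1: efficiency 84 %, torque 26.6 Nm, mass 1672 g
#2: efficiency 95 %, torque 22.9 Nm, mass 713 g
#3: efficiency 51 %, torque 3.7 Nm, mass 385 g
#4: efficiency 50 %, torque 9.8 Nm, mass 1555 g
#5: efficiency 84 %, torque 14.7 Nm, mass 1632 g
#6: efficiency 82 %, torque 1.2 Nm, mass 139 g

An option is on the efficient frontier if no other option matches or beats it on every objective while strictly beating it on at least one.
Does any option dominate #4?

Yes

#2 vs #4: efficiency 95≥50, torque 22.9≥9.8, mass 713≤1555 — #2 is at least as good on every objective and strictly better on at least one, so #2 dominates #4.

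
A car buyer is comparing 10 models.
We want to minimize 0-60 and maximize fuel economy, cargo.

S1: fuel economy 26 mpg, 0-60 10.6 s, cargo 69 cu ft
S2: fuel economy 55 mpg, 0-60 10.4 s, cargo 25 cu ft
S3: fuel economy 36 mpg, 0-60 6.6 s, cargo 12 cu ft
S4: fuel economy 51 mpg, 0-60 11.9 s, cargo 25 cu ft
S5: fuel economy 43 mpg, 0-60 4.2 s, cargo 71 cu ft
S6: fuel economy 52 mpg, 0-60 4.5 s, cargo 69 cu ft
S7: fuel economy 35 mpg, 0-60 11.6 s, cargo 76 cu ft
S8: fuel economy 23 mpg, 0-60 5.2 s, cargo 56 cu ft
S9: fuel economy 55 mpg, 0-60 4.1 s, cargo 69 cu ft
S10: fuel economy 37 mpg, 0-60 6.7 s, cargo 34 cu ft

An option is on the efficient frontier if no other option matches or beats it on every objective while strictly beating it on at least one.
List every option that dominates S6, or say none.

S9

S9: fuel economy 55≥52, 0-60 4.1≤4.5, cargo 69≥69 — dominates S6.
Others (S1, S2, S3, S4, S5, S7, S8, S10) are each worse than S6 on at least one objective.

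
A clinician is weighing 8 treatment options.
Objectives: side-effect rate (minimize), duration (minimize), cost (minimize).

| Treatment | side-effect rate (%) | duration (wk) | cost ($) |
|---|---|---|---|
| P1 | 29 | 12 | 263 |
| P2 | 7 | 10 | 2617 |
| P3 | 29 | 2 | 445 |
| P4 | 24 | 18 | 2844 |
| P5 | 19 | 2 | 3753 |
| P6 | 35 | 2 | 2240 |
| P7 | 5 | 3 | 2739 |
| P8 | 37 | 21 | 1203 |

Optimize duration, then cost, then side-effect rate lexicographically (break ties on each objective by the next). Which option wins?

P3

First minimize duration: best is 2, kept {P3, P5, P6}.
Then minimize cost: best is 445, kept {P3}.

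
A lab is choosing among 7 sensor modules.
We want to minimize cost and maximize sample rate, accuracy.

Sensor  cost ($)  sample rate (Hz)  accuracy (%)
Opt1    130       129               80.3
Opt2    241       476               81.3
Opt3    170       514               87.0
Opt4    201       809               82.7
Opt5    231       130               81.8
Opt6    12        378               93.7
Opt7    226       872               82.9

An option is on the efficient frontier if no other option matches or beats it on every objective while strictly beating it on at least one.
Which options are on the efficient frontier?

Opt1: dominated by Opt6 (cost 12≤130, sample rate 378≥129, accuracy 93.7≥80.3).
Opt2: dominated by Opt3 (cost 170≤241, sample rate 514≥476, accuracy 87.0≥81.3).
Opt3: not dominated.
Opt4: not dominated.
Opt5: dominated by Opt3 (cost 170≤231, sample rate 514≥130, accuracy 87.0≥81.8).
Opt6: not dominated (best cost).
Opt7: not dominated (best sample rate).

Opt3, Opt4, Opt6, Opt7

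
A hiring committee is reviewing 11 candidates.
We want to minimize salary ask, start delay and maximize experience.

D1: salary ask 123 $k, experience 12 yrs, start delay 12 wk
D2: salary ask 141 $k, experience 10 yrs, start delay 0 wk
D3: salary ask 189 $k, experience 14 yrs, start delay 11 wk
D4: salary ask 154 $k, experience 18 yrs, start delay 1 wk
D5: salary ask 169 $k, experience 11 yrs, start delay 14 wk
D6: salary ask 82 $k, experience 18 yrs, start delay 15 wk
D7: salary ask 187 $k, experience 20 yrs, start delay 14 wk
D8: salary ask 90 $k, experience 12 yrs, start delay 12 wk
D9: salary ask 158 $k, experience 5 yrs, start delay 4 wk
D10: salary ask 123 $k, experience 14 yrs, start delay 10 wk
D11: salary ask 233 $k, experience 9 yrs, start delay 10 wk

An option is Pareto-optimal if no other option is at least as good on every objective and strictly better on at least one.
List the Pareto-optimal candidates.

D2, D4, D6, D7, D8, D10

D1: dominated by D8 (salary ask 90≤123, experience 12≥12, start delay 12≤12).
D2: not dominated (best start delay).
D3: dominated by D4 (salary ask 154≤189, experience 18≥14, start delay 1≤11).
D4: not dominated.
D5: dominated by D1 (salary ask 123≤169, experience 12≥11, start delay 12≤14).
D6: not dominated (best salary ask).
D7: not dominated (best experience).
D8: not dominated.
D9: dominated by D2 (salary ask 141≤158, experience 10≥5, start delay 0≤4).
D10: not dominated.
D11: dominated by D2 (salary ask 141≤233, experience 10≥9, start delay 0≤10).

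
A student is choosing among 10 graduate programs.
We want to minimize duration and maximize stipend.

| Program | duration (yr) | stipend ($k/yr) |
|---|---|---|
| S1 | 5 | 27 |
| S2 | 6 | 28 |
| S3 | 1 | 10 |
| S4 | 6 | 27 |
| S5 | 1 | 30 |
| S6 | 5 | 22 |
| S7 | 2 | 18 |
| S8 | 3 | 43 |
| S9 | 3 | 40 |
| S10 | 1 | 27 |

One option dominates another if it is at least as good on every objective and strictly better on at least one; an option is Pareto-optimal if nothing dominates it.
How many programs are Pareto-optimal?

S1: dominated by S5 (duration 1≤5, stipend 30≥27).
S2: dominated by S5 (duration 1≤6, stipend 30≥28).
S3: dominated by S5 (duration 1≤1, stipend 30≥10).
S4: dominated by S1 (duration 5≤6, stipend 27≥27).
S5: not dominated.
S6: dominated by S1 (duration 5≤5, stipend 27≥22).
S7: dominated by S5 (duration 1≤2, stipend 30≥18).
S8: not dominated (best stipend).
S9: dominated by S8 (duration 3≤3, stipend 43≥40).
S10: dominated by S5 (duration 1≤1, stipend 30≥27).
Pareto-optimal: S5, S8 → 2.

2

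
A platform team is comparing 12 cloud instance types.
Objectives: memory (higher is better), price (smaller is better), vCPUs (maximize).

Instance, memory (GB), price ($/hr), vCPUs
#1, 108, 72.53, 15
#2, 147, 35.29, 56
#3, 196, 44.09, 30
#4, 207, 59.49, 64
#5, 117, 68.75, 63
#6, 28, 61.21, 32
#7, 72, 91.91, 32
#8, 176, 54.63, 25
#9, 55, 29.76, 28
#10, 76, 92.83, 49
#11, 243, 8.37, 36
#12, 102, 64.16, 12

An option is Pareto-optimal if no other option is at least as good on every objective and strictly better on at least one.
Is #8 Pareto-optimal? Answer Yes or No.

No

#3 vs #8: memory 196≥176, price 44.09≤54.63, vCPUs 30≥25 — #3 is at least as good on every objective and strictly better on at least one, so #3 dominates #8.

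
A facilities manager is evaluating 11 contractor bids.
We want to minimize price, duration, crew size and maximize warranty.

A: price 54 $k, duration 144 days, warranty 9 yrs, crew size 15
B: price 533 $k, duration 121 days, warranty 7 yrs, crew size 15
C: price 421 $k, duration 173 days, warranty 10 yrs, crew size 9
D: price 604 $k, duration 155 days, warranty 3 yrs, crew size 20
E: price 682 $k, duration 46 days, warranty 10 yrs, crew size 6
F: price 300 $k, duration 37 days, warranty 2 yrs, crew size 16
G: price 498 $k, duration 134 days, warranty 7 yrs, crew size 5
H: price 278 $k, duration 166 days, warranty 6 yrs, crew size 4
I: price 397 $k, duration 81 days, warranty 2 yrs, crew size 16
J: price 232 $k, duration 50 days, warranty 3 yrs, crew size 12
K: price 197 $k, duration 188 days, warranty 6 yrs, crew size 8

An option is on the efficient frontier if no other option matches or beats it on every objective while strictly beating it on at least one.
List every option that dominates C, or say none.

none

A: worse on warranty (9 vs 10).
B: worse on price (533 vs 421).
D: worse on price (604 vs 421).
E: worse on price (682 vs 421).
F: worse on warranty (2 vs 10).
G: worse on price (498 vs 421).
H: worse on warranty (6 vs 10).
I: worse on warranty (2 vs 10).
J: worse on warranty (3 vs 10).
K: worse on duration (188 vs 173).
No option dominates C.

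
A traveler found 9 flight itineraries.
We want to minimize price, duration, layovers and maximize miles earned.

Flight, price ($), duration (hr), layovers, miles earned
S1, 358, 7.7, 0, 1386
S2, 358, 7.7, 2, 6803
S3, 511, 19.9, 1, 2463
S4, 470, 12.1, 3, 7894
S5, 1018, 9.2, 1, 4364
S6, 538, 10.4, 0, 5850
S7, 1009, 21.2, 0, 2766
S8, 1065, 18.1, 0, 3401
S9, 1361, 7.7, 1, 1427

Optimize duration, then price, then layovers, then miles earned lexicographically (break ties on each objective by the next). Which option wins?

First minimize duration: best is 7.7, kept {S1, S2, S9}.
Then minimize price: best is 358, kept {S1, S2}.
Then minimize layovers: best is 0, kept {S1}.

S1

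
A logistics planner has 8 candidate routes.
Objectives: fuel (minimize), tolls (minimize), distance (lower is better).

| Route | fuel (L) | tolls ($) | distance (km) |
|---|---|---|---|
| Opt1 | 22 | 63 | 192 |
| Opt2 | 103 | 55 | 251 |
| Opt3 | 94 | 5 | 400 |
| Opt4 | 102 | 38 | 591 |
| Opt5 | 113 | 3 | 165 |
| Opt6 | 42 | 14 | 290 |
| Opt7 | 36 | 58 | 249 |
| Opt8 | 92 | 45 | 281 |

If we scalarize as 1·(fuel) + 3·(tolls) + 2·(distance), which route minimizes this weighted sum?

Opt1: 1·22 + 3·63 + 2·192 = 595
Opt2: 1·103 + 3·55 + 2·251 = 770
Opt3: 1·94 + 3·5 + 2·400 = 909
Opt4: 1·102 + 3·38 + 2·591 = 1398
Opt5: 1·113 + 3·3 + 2·165 = 452
Opt6: 1·42 + 3·14 + 2·290 = 664
Opt7: 1·36 + 3·58 + 2·249 = 708
Opt8: 1·92 + 3·45 + 2·281 = 789
Lowest: Opt5 at 452.

Opt5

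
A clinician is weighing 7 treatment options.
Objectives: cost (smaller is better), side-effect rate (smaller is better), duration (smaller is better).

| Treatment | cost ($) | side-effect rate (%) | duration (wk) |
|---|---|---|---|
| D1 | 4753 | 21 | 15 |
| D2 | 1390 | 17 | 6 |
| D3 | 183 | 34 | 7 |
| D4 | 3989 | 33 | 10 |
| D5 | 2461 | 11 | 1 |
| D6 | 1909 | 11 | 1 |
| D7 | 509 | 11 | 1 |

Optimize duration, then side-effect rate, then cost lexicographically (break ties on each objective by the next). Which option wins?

D7

First minimize duration: best is 1, kept {D5, D6, D7}.
Then minimize side-effect rate: best is 11, kept {D5, D6, D7}.
Then minimize cost: best is 509, kept {D7}.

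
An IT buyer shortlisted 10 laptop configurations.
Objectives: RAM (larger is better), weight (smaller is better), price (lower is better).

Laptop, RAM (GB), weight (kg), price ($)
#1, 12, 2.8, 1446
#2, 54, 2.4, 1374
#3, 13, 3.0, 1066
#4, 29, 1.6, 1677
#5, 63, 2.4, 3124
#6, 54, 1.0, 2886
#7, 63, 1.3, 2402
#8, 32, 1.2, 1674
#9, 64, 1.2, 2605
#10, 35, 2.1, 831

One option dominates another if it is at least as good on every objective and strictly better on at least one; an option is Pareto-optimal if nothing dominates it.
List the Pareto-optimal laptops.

#2, #6, #7, #8, #9, #10

#1: dominated by #2 (RAM 54≥12, weight 2.4≤2.8, price 1374≤1446).
#2: not dominated.
#3: dominated by #10 (RAM 35≥13, weight 2.1≤3.0, price 831≤1066).
#4: dominated by #8 (RAM 32≥29, weight 1.2≤1.6, price 1674≤1677).
#5: dominated by #7 (RAM 63≥63, weight 1.3≤2.4, price 2402≤3124).
#6: not dominated (best weight).
#7: not dominated.
#8: not dominated.
#9: not dominated (best RAM).
#10: not dominated (best price).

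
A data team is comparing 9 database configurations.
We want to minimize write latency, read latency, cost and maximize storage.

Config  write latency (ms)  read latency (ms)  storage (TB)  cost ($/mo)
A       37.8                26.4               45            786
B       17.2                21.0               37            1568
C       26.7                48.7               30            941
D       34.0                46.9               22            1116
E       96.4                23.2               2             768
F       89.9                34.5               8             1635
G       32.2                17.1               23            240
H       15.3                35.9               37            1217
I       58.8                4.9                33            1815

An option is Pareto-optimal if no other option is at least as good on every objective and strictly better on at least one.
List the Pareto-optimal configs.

A, B, C, G, H, I

A: not dominated (best storage).
B: not dominated.
C: not dominated.
D: dominated by G (write latency 32.2≤34.0, read latency 17.1≤46.9, storage 23≥22, cost 240≤1116).
E: dominated by G (write latency 32.2≤96.4, read latency 17.1≤23.2, storage 23≥2, cost 240≤768).
F: dominated by A (write latency 37.8≤89.9, read latency 26.4≤34.5, storage 45≥8, cost 786≤1635).
G: not dominated (best cost).
H: not dominated (best write latency).
I: not dominated (best read latency).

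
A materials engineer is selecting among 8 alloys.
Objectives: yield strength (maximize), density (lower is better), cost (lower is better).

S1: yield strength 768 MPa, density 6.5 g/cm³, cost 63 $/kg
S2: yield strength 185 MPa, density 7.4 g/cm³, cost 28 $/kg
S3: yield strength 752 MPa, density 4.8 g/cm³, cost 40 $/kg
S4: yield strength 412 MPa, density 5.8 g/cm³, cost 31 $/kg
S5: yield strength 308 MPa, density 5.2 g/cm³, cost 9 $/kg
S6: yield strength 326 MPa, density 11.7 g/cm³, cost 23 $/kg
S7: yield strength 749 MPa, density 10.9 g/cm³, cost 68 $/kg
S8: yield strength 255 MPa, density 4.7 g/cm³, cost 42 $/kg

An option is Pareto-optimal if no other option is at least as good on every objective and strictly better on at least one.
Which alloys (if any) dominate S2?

S5

S5: yield strength 308≥185, density 5.2≤7.4, cost 9≤28 — dominates S2.
Others (S1, S3, S4, S6, S7, S8) are each worse than S2 on at least one objective.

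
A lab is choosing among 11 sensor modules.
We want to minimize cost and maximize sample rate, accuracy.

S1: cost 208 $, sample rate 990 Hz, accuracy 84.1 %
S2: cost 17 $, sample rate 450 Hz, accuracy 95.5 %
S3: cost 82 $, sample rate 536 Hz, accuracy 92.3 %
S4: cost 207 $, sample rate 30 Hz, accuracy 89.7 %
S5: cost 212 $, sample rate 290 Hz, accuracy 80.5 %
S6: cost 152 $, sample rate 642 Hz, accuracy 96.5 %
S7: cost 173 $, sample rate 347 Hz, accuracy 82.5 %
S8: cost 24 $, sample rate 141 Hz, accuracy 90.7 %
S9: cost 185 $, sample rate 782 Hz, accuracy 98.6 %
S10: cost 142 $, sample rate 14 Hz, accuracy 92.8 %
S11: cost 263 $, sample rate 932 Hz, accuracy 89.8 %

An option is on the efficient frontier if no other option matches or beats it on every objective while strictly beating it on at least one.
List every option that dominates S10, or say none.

S2

S2: cost 17≤142, sample rate 450≥14, accuracy 95.5≥92.8 — dominates S10.
Others (S1, S3, S4, S5, S6, S7, S8, S9, S11) are each worse than S10 on at least one objective.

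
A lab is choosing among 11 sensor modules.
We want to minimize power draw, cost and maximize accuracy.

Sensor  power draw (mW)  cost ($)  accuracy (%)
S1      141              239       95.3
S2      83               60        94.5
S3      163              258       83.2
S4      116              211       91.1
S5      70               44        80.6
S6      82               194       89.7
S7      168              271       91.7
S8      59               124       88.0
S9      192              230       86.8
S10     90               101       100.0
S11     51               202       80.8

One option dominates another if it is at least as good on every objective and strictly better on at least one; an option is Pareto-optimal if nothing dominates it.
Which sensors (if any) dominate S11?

S1: worse on power draw (141 vs 51).
S2: worse on power draw (83 vs 51).
S3: worse on power draw (163 vs 51).
S4: worse on power draw (116 vs 51).
S5: worse on power draw (70 vs 51).
S6: worse on power draw (82 vs 51).
S7: worse on power draw (168 vs 51).
S8: worse on power draw (59 vs 51).
S9: worse on power draw (192 vs 51).
S10: worse on power draw (90 vs 51).
No option dominates S11.

none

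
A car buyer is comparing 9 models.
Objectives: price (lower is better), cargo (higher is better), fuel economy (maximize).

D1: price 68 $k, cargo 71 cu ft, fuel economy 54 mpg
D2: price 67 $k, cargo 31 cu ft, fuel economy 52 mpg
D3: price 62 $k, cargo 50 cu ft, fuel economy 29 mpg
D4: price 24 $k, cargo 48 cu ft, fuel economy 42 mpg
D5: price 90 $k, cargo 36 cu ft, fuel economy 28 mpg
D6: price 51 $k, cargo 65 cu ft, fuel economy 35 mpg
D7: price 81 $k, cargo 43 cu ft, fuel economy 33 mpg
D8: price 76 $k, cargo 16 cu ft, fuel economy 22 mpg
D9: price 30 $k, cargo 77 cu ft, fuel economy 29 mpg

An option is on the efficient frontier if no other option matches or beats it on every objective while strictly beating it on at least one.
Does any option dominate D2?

D1: worse on price (68 vs 67).
D3: worse on fuel economy (29 vs 52).
D4: worse on fuel economy (42 vs 52).
D5: worse on price (90 vs 67).
D6: worse on fuel economy (35 vs 52).
D7: worse on price (81 vs 67).
D8: worse on price (76 vs 67).
D9: worse on fuel economy (29 vs 52).
No option is at least as good as D2 on every objective and strictly better on one.

No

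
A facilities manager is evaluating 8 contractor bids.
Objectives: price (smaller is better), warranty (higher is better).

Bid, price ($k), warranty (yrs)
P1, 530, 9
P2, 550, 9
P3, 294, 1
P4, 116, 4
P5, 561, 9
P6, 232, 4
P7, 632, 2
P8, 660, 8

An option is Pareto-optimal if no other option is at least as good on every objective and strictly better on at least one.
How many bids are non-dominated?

2

P1: not dominated.
P2: dominated by P1 (price 530≤550, warranty 9≥9).
P3: dominated by P4 (price 116≤294, warranty 4≥1).
P4: not dominated (best price).
P5: dominated by P1 (price 530≤561, warranty 9≥9).
P6: dominated by P4 (price 116≤232, warranty 4≥4).
P7: dominated by P1 (price 530≤632, warranty 9≥2).
P8: dominated by P1 (price 530≤660, warranty 9≥8).
Pareto-optimal: P1, P4 → 2.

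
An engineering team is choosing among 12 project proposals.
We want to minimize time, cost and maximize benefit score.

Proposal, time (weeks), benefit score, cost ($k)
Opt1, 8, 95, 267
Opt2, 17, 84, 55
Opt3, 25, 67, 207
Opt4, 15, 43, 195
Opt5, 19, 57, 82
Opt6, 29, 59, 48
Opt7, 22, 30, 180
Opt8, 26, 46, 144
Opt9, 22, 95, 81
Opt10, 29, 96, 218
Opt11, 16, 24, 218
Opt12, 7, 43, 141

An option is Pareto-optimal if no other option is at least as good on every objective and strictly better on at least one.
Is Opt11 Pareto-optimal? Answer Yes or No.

No

Opt4 vs Opt11: time 15≤16, benefit score 43≥24, cost 195≤218 — Opt4 is at least as good on every objective and strictly better on at least one, so Opt4 dominates Opt11.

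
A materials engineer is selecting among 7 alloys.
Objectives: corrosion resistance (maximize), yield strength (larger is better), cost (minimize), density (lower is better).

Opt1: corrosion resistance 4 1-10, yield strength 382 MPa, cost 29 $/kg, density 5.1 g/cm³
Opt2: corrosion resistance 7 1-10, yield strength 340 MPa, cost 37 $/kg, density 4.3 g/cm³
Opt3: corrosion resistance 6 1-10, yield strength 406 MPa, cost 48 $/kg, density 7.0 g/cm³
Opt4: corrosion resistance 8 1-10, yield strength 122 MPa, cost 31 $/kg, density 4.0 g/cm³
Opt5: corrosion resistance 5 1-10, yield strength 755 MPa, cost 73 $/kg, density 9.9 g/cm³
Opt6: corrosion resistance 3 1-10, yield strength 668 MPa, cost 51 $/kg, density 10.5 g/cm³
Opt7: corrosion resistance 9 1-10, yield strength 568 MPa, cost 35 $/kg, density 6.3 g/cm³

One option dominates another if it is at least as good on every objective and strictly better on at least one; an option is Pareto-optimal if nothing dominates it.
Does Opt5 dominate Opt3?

Opt5 vs Opt3: Opt5 is worse on corrosion resistance (5 vs 6), so it does not dominate Opt3.

No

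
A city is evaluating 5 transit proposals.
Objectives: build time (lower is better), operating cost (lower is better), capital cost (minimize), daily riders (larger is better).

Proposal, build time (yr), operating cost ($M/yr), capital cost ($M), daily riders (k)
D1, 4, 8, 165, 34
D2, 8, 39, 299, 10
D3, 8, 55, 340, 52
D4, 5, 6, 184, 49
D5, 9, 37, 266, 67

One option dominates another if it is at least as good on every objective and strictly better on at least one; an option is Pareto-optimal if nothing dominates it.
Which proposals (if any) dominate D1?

none

D2: worse on build time (8 vs 4).
D3: worse on build time (8 vs 4).
D4: worse on build time (5 vs 4).
D5: worse on build time (9 vs 4).
No option dominates D1.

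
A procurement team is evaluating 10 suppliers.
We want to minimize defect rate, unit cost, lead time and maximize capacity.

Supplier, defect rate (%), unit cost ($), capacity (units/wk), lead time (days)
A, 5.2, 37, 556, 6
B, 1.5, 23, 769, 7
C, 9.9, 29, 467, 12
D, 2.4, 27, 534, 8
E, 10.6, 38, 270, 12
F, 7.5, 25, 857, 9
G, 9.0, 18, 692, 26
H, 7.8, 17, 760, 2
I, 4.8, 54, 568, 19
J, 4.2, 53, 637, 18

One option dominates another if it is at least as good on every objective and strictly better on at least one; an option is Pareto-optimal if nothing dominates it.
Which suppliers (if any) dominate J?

B

B: defect rate 1.5≤4.2, unit cost 23≤53, capacity 769≥637, lead time 7≤18 — dominates J.
Others (A, C, D, E, F, G, H, I) are each worse than J on at least one objective.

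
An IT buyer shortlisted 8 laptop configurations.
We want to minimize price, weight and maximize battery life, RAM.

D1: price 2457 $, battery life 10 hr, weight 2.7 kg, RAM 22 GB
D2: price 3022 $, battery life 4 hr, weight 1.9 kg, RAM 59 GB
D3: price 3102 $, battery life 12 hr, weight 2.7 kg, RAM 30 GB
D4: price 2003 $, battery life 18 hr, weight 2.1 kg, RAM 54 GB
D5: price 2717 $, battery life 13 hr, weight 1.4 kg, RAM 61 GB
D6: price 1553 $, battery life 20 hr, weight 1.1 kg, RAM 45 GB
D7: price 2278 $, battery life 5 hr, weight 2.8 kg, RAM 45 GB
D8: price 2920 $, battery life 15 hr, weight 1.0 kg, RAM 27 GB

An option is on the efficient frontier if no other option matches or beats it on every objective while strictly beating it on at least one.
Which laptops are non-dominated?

D4, D5, D6, D8

D1: dominated by D4 (price 2003≤2457, battery life 18≥10, weight 2.1≤2.7, RAM 54≥22).
D2: dominated by D5 (price 2717≤3022, battery life 13≥4, weight 1.4≤1.9, RAM 61≥59).
D3: dominated by D4 (price 2003≤3102, battery life 18≥12, weight 2.1≤2.7, RAM 54≥30).
D4: not dominated.
D5: not dominated (best RAM).
D6: not dominated (best price).
D7: dominated by D4 (price 2003≤2278, battery life 18≥5, weight 2.1≤2.8, RAM 54≥45).
D8: not dominated (best weight).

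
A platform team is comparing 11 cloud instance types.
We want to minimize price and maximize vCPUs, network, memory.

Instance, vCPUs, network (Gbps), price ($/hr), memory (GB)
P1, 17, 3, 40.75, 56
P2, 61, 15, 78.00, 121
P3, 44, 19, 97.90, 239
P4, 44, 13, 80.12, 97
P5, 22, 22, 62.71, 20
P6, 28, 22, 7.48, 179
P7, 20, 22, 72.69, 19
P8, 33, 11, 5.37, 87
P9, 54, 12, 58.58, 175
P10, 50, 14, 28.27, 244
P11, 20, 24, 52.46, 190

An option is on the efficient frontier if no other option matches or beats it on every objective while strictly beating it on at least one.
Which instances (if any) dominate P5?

P6: vCPUs 28≥22, network 22≥22, price 7.48≤62.71, memory 179≥20 — dominates P5.
Others (P1, P2, P3, P4, P7, P8, P9, P10, P11) are each worse than P5 on at least one objective.

P6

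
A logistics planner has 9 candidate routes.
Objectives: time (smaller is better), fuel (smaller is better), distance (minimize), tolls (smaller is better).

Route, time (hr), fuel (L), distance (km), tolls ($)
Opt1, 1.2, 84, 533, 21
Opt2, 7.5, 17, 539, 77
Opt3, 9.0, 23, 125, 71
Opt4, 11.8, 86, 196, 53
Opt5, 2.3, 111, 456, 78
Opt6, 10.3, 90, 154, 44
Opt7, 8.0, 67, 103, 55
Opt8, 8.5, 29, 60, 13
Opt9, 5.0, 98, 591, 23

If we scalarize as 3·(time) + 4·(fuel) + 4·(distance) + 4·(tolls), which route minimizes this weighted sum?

Opt8

Opt1: 3·1.2 + 4·84 + 4·533 + 4·21 = 2555.6
Opt2: 3·7.5 + 4·17 + 4·539 + 4·77 = 2554.5
Opt3: 3·9.0 + 4·23 + 4·125 + 4·71 = 903.0
Opt4: 3·11.8 + 4·86 + 4·196 + 4·53 = 1375.4
Opt5: 3·2.3 + 4·111 + 4·456 + 4·78 = 2586.9
Opt6: 3·10.3 + 4·90 + 4·154 + 4·44 = 1182.9
Opt7: 3·8.0 + 4·67 + 4·103 + 4·55 = 924.0
Opt8: 3·8.5 + 4·29 + 4·60 + 4·13 = 433.5
Opt9: 3·5.0 + 4·98 + 4·591 + 4·23 = 2863.0
Lowest: Opt8 at 433.5.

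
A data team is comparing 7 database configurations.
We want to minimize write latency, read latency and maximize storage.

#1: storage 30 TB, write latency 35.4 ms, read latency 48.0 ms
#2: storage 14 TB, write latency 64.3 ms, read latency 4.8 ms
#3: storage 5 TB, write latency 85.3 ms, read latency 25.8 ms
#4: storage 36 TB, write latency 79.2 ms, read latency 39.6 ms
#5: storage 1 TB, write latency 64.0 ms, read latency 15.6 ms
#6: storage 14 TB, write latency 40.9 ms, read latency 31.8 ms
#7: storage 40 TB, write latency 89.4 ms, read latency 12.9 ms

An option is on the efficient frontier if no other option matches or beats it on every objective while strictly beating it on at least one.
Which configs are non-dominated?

#1: not dominated (best write latency).
#2: not dominated (best read latency).
#3: dominated by #2 (storage 14≥5, write latency 64.3≤85.3, read latency 4.8≤25.8).
#4: not dominated.
#5: not dominated.
#6: not dominated.
#7: not dominated (best storage).

#1, #2, #4, #5, #6, #7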